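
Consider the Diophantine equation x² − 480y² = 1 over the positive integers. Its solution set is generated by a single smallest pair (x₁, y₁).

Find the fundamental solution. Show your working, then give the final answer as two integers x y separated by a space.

[21; 1,9,1,42] for √480; ℓ=4 ⇒ convergent index 3
i=0: a=21 ⇒ p=21, q=1
…
i=2: a=9 ⇒ p=219, q=10
i=3: a=1 ⇒ p=241, q=11
(x₁, y₁) = (241, 11);  241² − 480·11² = 1 ✓

241 11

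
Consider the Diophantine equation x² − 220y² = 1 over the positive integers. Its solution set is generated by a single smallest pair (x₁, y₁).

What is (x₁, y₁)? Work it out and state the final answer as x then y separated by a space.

d=220: √d = [14; 1,4,1,28] (ℓ=4, even), read p_3/q_3
i=0: a=14 ⇒ p=14, q=1
i=1: a=1 ⇒ p=15, q=1
i=2: a=4 ⇒ p=74, q=5
i=3: a=1 ⇒ p=89, q=6
fundamental: x₁=89, y₁=6  (since 7921 − 220·36 = 1)

89 6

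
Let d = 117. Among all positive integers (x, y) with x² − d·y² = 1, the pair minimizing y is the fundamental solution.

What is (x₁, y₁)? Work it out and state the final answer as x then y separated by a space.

649 60

√117 → a₀=10, period (1,4,2,4,1,20); ℓ=6 even so k=5
i=0: a=10 ⇒ p=10, q=1
i=1: a=1 ⇒ p=11, q=1
…
i=3: a=2 ⇒ p=119, q=11
i=4: a=4 ⇒ p=530, q=49
i=5: a=1 ⇒ p=649, q=60
(x₁, y₁) = (649, 60);  649² − 117·60² = 1 ✓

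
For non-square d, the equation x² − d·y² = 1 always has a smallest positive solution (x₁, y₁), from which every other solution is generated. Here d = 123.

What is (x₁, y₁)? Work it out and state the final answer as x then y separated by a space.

122 11

[11; 11,22] for √123; ℓ=2 ⇒ convergent index 1
step 0: (11, 1)  from 11·(1,0) + (0,1)
step 1: (122, 11)  from 11·(11,1) + (1,0)
fundamental: x₁=122, y₁=11  (since 14884 − 123·121 = 1)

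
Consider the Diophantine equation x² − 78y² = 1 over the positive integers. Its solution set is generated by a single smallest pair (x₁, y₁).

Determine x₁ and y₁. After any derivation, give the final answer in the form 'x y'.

53 6

√78 = [8; 1,4,1,16, …], period ℓ=4 (even) → k=3
a_0=8:  p_0=8·1+0=8,  q_0=8·0+1=1
…
a_2=4:  p_2=4·9+8=44,  q_2=4·1+1=5
a_3=1:  p_3=1·44+9=53,  q_3=1·5+1=6
fundamental: x₁=53, y₁=6  (since 2809 − 78·36 = 1)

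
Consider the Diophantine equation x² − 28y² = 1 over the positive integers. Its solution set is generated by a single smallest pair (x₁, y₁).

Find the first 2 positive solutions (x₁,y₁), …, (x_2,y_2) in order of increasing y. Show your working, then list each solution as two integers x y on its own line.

d=28: √d = [5; 3,2,3,10] (ℓ=4, even), read p_3/q_3
step 0: (5, 1)  from 5·(1,0) + (0,1)
step 1: (16, 3)  from 3·(5,1) + (1,0)
step 2: (37, 7)  from 2·(16,3) + (5,1)
step 3: (127, 24)  from 3·(37,7) + (16,3)
→ (127, 24).  Check: 127²=16129, 28·24²=16128, difference 1.
(x_2, y_2) = (127·127 + 28·24·24, 127·24 + 24·127) = (32257, 6096)

127 24
32257 6096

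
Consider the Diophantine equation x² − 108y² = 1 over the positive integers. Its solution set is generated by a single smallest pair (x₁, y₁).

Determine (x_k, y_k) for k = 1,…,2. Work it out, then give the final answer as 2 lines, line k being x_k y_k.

1351 130
3650401 351260

√108 → a₀=10, period (2,1,1,4,1,1,2,20); ℓ=8 even so k=7
k=0  a_k=10  p_k/q_k = 10/1
…
k=2  a_k=1  p_k/q_k = 31/3
…
k=6  a_k=1  p_k/q_k = 530/51
k=7  a_k=2  p_k/q_k = 1351/130
(x₁, y₁) = (1351, 130);  1351² − 108·130² = 1 ✓
k=2:  x_2 = 1351·1351+108·130·130 = 3650401,  y_2 = 1351·130+130·1351 = 351260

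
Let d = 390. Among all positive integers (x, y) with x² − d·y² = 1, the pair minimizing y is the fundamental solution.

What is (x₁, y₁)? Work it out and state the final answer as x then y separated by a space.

79 4

√390 = [19; 1,2,1,38, …], period ℓ=4 (even) → k=3
i=0: a=19 ⇒ p=19, q=1
i=1: a=1 ⇒ p=20, q=1
i=2: a=2 ⇒ p=59, q=3
i=3: a=1 ⇒ p=79, q=4
→ (79, 4).  Check: 79²=6241, 390·4²=6240, difference 1.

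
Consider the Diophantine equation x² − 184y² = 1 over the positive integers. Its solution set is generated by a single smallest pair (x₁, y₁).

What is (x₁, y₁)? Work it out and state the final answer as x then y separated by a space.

24335 1794

√184 → a₀=13, period (1,1,3,2,1,2,1,2,3,1,1,26); ℓ=12 even so k=11
a_0=13:  p_0=13·1+0=13,  q_0=13·0+1=1
a_1=1:  p_1=1·13+1=14,  q_1=1·1+0=1
a_2=1:  p_2=1·14+13=27,  q_2=1·1+1=2
…
a_6=2:  p_6=2·312+217=841,  q_6=2·23+16=62
…
a_8=2:  p_8=2·1153+841=3147,  q_8=2·85+62=232
…
a_10=1:  p_10=1·10594+3147=13741,  q_10=1·781+232=1013
a_11=1:  p_11=1·13741+10594=24335,  q_11=1·1013+781=1794
(x₁, y₁) = (24335, 1794);  24335² − 184·1794² = 1 ✓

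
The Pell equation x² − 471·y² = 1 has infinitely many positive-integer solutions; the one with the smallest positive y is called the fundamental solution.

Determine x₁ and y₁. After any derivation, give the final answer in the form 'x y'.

d=471: √d = [21; 1,2,2,1,3,…,2,1,42] (ℓ=14, even), read p_13/q_13
a_0=21:  p_0=21·1+0=21,  q_0=21·0+1=1
a_1=1:  p_1=1·21+1=22,  q_1=1·1+0=1
a_2=2:  p_2=2·22+21=65,  q_2=2·1+1=3
a_3=2:  p_3=2·65+22=152,  q_3=2·3+1=7
a_4=1:  p_4=1·152+65=217,  q_4=1·7+3=10
a_5=3:  p_5=3·217+152=803,  q_5=3·10+7=37
a_6=4:  p_6=4·803+217=3429,  q_6=4·37+10=158
…
a_8=4:  p_8=4·48809+3429=198665,  q_8=4·2249+158=9154
…
a_11=2:  p_11=2·843469+644804=2331742,  q_11=2·38865+29711=107441
a_12=2:  p_12=2·2331742+843469=5506953,  q_12=2·107441+38865=253747
a_13=1:  p_13=1·5506953+2331742=7838695,  q_13=1·253747+107441=361188
fundamental: x₁=7838695, y₁=361188  (since 61445139303025 − 471·130456771344 = 1)

7838695 361188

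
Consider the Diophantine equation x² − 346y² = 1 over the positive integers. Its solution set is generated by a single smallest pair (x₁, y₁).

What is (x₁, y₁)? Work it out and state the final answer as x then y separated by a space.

17299 930

√346 → a₀=18, period (1,1,1,1,36); ℓ=5 odd so k=9
i=0: a=18 ⇒ p=18, q=1
i=1: a=1 ⇒ p=19, q=1
i=2: a=1 ⇒ p=37, q=2
…
i=5: a=36 ⇒ p=3404, q=183
…
i=8: a=1 ⇒ p=10398, q=559
i=9: a=1 ⇒ p=17299, q=930
fundamental: x₁=17299, y₁=930  (since 299255401 − 346·864900 = 1)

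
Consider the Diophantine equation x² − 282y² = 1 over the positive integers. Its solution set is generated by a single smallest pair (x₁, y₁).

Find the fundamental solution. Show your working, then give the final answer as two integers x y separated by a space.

2351 140

[16; 1,3,1,4,1,3,1,32] for √282; ℓ=8 ⇒ convergent index 7
k=0  a_k=16  p_k/q_k = 16/1
k=1  a_k=1  p_k/q_k = 17/1
k=2  a_k=3  p_k/q_k = 67/4
k=3  a_k=1  p_k/q_k = 84/5
k=4  a_k=4  p_k/q_k = 403/24
k=5  a_k=1  p_k/q_k = 487/29
k=6  a_k=3  p_k/q_k = 1864/111
k=7  a_k=1  p_k/q_k = 2351/140
(x₁, y₁) = (2351, 140);  2351² − 282·140² = 1 ✓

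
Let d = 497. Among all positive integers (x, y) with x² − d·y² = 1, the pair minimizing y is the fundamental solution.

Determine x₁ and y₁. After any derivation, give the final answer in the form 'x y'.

d=497: √d = [22; 3,2,2,5,6,5,2,2,3,44] (ℓ=10, even), read p_9/q_9
step 0: (22, 1)  from 22·(1,0) + (0,1)
step 1: (67, 3)  from 3·(22,1) + (1,0)
step 2: (156, 7)  from 2·(67,3) + (22,1)
…
step 4: (2051, 92)  from 5·(379,17) + (156,7)
step 5: (12685, 569)  from 6·(2051,92) + (379,17)
…
step 8: (352750, 15823)  from 2·(143637,6443) + (65476,2937)
step 9: (1201887, 53912)  from 3·(352750,15823) + (143637,6443)
→ (1201887, 53912).  Check: 1201887²=1444532360769, 497·53912²=1444532360768, difference 1.

1201887 53912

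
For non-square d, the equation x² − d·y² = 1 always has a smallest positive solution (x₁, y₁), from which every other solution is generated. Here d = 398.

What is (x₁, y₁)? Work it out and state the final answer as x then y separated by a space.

d=398: √d = [19; 1,18,1,38] (ℓ=4, even), read p_3/q_3
a_0=19:  p_0=19·1+0=19,  q_0=19·0+1=1
…
a_2=18:  p_2=18·20+19=379,  q_2=18·1+1=19
a_3=1:  p_3=1·379+20=399,  q_3=1·19+1=20
→ (399, 20).  Check: 399²=159201, 398·20²=159200, difference 1.

399 20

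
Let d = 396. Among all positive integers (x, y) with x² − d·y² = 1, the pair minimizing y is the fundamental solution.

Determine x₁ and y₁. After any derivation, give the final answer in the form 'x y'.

d=396: √d = [19; 1,8,1,38] (ℓ=4, even), read p_3/q_3
a_0=19:  p_0=19·1+0=19,  q_0=19·0+1=1
…
a_2=8:  p_2=8·20+19=179,  q_2=8·1+1=9
a_3=1:  p_3=1·179+20=199,  q_3=1·9+1=10
fundamental: x₁=199, y₁=10  (since 39601 − 396·100 = 1)

199 10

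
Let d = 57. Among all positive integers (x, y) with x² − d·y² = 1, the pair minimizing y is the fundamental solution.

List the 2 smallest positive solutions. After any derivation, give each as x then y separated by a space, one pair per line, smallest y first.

√57 = [7; 1,1,4,1,1,14, …], period ℓ=6 (even) → k=5
i=0: a=7 ⇒ p=7, q=1
…
i=3: a=4 ⇒ p=68, q=9
i=4: a=1 ⇒ p=83, q=11
i=5: a=1 ⇒ p=151, q=20
(x₁, y₁) = (151, 20);  151² − 57·20² = 1 ✓
(151+20√57)^2 = 45601 + 6040√57

151 20
45601 6040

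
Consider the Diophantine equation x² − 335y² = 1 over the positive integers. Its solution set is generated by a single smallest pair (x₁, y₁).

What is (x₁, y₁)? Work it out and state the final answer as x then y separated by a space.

604 33

√335 = [18; 3,3,3,36, …], period ℓ=4 (even) → k=3
a_0=18:  p_0=18·1+0=18,  q_0=18·0+1=1
a_1=3:  p_1=3·18+1=55,  q_1=3·1+0=3
a_2=3:  p_2=3·55+18=183,  q_2=3·3+1=10
a_3=3:  p_3=3·183+55=604,  q_3=3·10+3=33
(x₁, y₁) = (604, 33);  604² − 335·33² = 1 ✓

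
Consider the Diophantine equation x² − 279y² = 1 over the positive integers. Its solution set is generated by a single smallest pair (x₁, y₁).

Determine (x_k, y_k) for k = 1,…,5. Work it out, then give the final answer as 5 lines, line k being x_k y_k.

1520 91
4620799 276640
14047227440 840985509
42703566796801 2556595670720
129818829015047600 7772049998003291

d=279: √d = [16; 1,2,2,1,2,2,1,32] (ℓ=8, even), read p_7/q_7
i=0: a=16 ⇒ p=16, q=1
i=1: a=1 ⇒ p=17, q=1
i=2: a=2 ⇒ p=50, q=3
…
i=6: a=2 ⇒ p=1069, q=64
i=7: a=1 ⇒ p=1520, q=91
→ (1520, 91).  Check: 1520²=2310400, 279·91²=2310399, difference 1.
(1520+91√279)^2 = 4620799 + 276640√279
(1520+91√279)^3 = 14047227440 + 840985509√279
(1520+91√279)^4 = 42703566796801 + 2556595670720√279
(1520+91√279)^5 = 129818829015047600 + 7772049998003291√279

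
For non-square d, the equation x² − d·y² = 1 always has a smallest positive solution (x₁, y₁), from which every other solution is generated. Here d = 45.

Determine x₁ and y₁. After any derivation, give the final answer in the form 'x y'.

d=45: √d = [6; 1,2,2,2,1,12] (ℓ=6, even), read p_5/q_5
step 0: (6, 1)  from 6·(1,0) + (0,1)
…
step 3: (47, 7)  from 2·(20,3) + (7,1)
step 4: (114, 17)  from 2·(47,7) + (20,3)
step 5: (161, 24)  from 1·(114,17) + (47,7)
(x₁, y₁) = (161, 24);  161² − 45·24² = 1 ✓

161 24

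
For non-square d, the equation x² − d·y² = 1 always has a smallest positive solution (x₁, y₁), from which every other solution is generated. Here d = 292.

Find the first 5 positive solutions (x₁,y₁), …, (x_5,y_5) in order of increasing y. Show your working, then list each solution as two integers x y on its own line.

2281249 133500
10408194000001 609093483000
47487364308614281249 2778987798000400500
216661004683313632776000001 12679126270400622186966000
988515400545561595548925838281249 57848488250447518938990000667500

√292 → a₀=17, period (11,2,1,3,8,3,1,2,11,34); ℓ=10 even so k=9
step 0: (17, 1)  from 17·(1,0) + (0,1)
step 1: (188, 11)  from 11·(17,1) + (1,0)
step 2: (393, 23)  from 2·(188,11) + (17,1)
step 3: (581, 34)  from 1·(393,23) + (188,11)
step 4: (2136, 125)  from 3·(581,34) + (393,23)
…
step 6: (55143, 3227)  from 3·(17669,1034) + (2136,125)
step 7: (72812, 4261)  from 1·(55143,3227) + (17669,1034)
step 8: (200767, 11749)  from 2·(72812,4261) + (55143,3227)
step 9: (2281249, 133500)  from 11·(200767,11749) + (72812,4261)
fundamental: x₁=2281249, y₁=133500  (since 5204097000001 − 292·17822250000 = 1)
(2281249+133500√292)^2 = 10408194000001 + 609093483000√292
(2281249+133500√292)^3 = 47487364308614281249 + 2778987798000400500√292
(2281249+133500√292)^4 = 216661004683313632776000001 + 12679126270400622186966000√292
(2281249+133500√292)^5 = 988515400545561595548925838281249 + 57848488250447518938990000667500√292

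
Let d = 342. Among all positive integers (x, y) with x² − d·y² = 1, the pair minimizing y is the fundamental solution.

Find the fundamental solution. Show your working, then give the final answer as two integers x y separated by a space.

37 2

√342 → a₀=18, period (2,36); ℓ=2 even so k=1
i=0: a=18 ⇒ p=18, q=1
i=1: a=2 ⇒ p=37, q=2
fundamental: x₁=37, y₁=2  (since 1369 − 342·4 = 1)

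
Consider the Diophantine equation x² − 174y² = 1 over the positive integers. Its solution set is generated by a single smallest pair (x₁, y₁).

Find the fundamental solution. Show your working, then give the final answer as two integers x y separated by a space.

1451 110

√174 → a₀=13, period (5,4,5,26); ℓ=4 even so k=3
a_0=13:  p_0=13·1+0=13,  q_0=13·0+1=1
a_1=5:  p_1=5·13+1=66,  q_1=5·1+0=5
a_2=4:  p_2=4·66+13=277,  q_2=4·5+1=21
a_3=5:  p_3=5·277+66=1451,  q_3=5·21+5=110
(x₁, y₁) = (1451, 110);  1451² − 174·110² = 1 ✓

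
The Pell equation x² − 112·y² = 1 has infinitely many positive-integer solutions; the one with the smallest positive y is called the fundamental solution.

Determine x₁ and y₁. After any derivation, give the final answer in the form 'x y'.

127 12

d=112: √d = [10; 1,1,2,1,1,20] (ℓ=6, even), read p_5/q_5
step 0: (10, 1)  from 10·(1,0) + (0,1)
…
step 3: (53, 5)  from 2·(21,2) + (11,1)
step 4: (74, 7)  from 1·(53,5) + (21,2)
step 5: (127, 12)  from 1·(74,7) + (53,5)
fundamental: x₁=127, y₁=12  (since 16129 − 112·144 = 1)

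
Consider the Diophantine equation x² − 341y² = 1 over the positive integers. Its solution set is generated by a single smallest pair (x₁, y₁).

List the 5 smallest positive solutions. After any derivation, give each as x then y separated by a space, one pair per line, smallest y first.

[18; 2,6,1,8,2,…,6,2,36] for √341; ℓ=14 ⇒ convergent index 13
step 0: (18, 1)  from 18·(1,0) + (0,1)
step 1: (37, 2)  from 2·(18,1) + (1,0)
step 2: (240, 13)  from 6·(37,2) + (18,1)
…
step 4: (2456, 133)  from 8·(277,15) + (240,13)
…
step 7: (20479, 1109)  from 2·(7645,414) + (5189,281)
…
step 10: (641940, 34763)  from 8·(76727,4155) + (28124,1523)
step 11: (718667, 38918)  from 1·(641940,34763) + (76727,4155)
step 12: (4953942, 268271)  from 6·(718667,38918) + (641940,34763)
step 13: (10626551, 575460)  from 2·(4953942,268271) + (718667,38918)
fundamental: x₁=10626551, y₁=575460  (since 112923586155601 − 341·331154211600 = 1)
(x_2, y_2) = (10626551·10626551 + 341·575460·575460, 10626551·575460 + 575460·10626551) = (225847172311201, 12230310076920)
(x_3, y_3) = (10626551·225847172311201 + 341·575460·12230310076920, 10626551·12230310076920 + 575460·225847172311201) = (4799952989541519968951, 259932027556408030380)
(x_4, y_4) = (10626551·4799952989541519968951 + 341·575460·259932027556408030380, 10626551·259932027556408030380 + 575460·4799952989541519968951) = (102013890481930631287980124801, 5524361894723138392975161840)
(x_5, y_5) = (10626551·102013890481930631287980124801 + 341·575460·5524361894723138392975161840, 10626551·5524361894723138392975161840 + 575460·102013890481930631287980124801) = (2168111619829296063734843424848413751, 117409826833463862093989641643997300)

10626551 575460
225847172311201 12230310076920
4799952989541519968951 259932027556408030380
102013890481930631287980124801 5524361894723138392975161840
2168111619829296063734843424848413751 117409826833463862093989641643997300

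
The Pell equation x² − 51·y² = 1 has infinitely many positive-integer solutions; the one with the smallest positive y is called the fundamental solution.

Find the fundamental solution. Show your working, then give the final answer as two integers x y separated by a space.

√51 = [7; 7,14, …], period ℓ=2 (even) → k=1
i=0: a=7 ⇒ p=7, q=1
i=1: a=7 ⇒ p=50, q=7
fundamental: x₁=50, y₁=7  (since 2500 − 51·49 = 1)

50 7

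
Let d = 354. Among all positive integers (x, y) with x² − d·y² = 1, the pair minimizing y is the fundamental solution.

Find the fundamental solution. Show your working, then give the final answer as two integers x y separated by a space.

√354 → a₀=18, period (1,4,2,2,18,2,2,4,1,36); ℓ=10 even so k=9
k=0  a_k=18  p_k/q_k = 18/1
k=1  a_k=1  p_k/q_k = 19/1
k=2  a_k=4  p_k/q_k = 94/5
k=3  a_k=2  p_k/q_k = 207/11
k=4  a_k=2  p_k/q_k = 508/27
k=5  a_k=18  p_k/q_k = 9351/497
k=6  a_k=2  p_k/q_k = 19210/1021
…
k=8  a_k=4  p_k/q_k = 210294/11177
k=9  a_k=1  p_k/q_k = 258065/13716
→ (258065, 13716).  Check: 258065²=66597544225, 354·13716²=66597544224, difference 1.

258065 13716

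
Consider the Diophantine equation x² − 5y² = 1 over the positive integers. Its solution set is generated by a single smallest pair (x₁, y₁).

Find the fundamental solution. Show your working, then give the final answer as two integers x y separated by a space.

9 4

[2; 4] for √5; ℓ=1 ⇒ convergent index 1
a_0=2:  p_0=2·1+0=2,  q_0=2·0+1=1
a_1=4:  p_1=4·2+1=9,  q_1=4·1+0=4
fundamental: x₁=9, y₁=4  (since 81 − 5·16 = 1)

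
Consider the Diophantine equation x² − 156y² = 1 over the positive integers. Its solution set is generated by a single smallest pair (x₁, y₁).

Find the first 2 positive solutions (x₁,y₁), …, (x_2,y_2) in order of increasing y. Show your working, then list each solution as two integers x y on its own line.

d=156: √d = [12; 2,24] (ℓ=2, even), read p_1/q_1
a_0=12:  p_0=12·1+0=12,  q_0=12·0+1=1
a_1=2:  p_1=2·12+1=25,  q_1=2·1+0=2
→ (25, 2).  Check: 25²=625, 156·2²=624, difference 1.
(x_2, y_2) = (25·25 + 156·2·2, 25·2 + 2·25) = (1249, 100)

25 2
1249 100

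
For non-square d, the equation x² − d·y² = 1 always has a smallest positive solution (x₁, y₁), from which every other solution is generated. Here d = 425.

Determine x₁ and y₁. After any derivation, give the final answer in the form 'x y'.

143649 6968

d=425: √d = [20; 1,1,1,1,1,1,40] (ℓ=7, odd), read p_13/q_13
i=0: a=20 ⇒ p=20, q=1
…
i=4: a=1 ⇒ p=103, q=5
i=5: a=1 ⇒ p=165, q=8
i=6: a=1 ⇒ p=268, q=13
i=7: a=40 ⇒ p=10885, q=528
i=8: a=1 ⇒ p=11153, q=541
i=9: a=1 ⇒ p=22038, q=1069
…
i=12: a=1 ⇒ p=88420, q=4289
i=13: a=1 ⇒ p=143649, q=6968
(x₁, y₁) = (143649, 6968);  143649² − 425·6968² = 1 ✓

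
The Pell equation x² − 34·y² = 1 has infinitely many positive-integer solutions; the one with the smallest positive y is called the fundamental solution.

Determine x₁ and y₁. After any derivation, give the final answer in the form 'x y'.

35 6

√34 → a₀=5, period (1,4,1,10); ℓ=4 even so k=3
step 0: (5, 1)  from 5·(1,0) + (0,1)
…
step 2: (29, 5)  from 4·(6,1) + (5,1)
step 3: (35, 6)  from 1·(29,5) + (6,1)
(x₁, y₁) = (35, 6);  35² − 34·6² = 1 ✓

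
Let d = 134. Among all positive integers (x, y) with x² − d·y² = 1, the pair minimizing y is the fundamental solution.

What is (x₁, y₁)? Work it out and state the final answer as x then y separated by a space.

d=134: √d = [11; 1,1,2,1,3,…,1,1,22] (ℓ=14, even), read p_13/q_13
i=0: a=11 ⇒ p=11, q=1
i=1: a=1 ⇒ p=12, q=1
i=2: a=1 ⇒ p=23, q=2
i=3: a=2 ⇒ p=58, q=5
i=4: a=1 ⇒ p=81, q=7
i=5: a=3 ⇒ p=301, q=26
…
i=7: a=10 ⇒ p=4121, q=356
i=8: a=1 ⇒ p=4503, q=389
i=9: a=3 ⇒ p=17630, q=1523
i=10: a=1 ⇒ p=22133, q=1912
i=11: a=2 ⇒ p=61896, q=5347
i=12: a=1 ⇒ p=84029, q=7259
i=13: a=1 ⇒ p=145925, q=12606
→ (145925, 12606).  Check: 145925²=21294105625, 134·12606²=21294105624, difference 1.

145925 12606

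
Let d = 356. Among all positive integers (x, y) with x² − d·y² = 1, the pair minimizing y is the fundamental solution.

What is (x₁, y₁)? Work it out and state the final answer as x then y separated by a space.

√356 → a₀=18, period (1,6,1,1,2,…,6,1,36); ℓ=14 even so k=13
k=0  a_k=18  p_k/q_k = 18/1
k=1  a_k=1  p_k/q_k = 19/1
…
k=6  a_k=1  p_k/q_k = 1000/53
…
k=8  a_k=1  p_k/q_k = 9717/515
…
k=11  a_k=1  p_k/q_k = 66019/3499
k=12  a_k=6  p_k/q_k = 433982/23001
k=13  a_k=1  p_k/q_k = 500001/26500
→ (500001, 26500).  Check: 500001²=250001000001, 356·26500²=250001000000, difference 1.

500001 26500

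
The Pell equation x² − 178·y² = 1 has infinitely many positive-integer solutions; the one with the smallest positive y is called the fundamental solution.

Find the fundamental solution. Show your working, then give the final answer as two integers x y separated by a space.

√178 → a₀=13, period (2,1,12,1,2,26); ℓ=6 even so k=5
i=0: a=13 ⇒ p=13, q=1
i=1: a=2 ⇒ p=27, q=2
i=2: a=1 ⇒ p=40, q=3
…
i=4: a=1 ⇒ p=547, q=41
i=5: a=2 ⇒ p=1601, q=120
→ (1601, 120).  Check: 1601²=2563201, 178·120²=2563200, difference 1.

1601 120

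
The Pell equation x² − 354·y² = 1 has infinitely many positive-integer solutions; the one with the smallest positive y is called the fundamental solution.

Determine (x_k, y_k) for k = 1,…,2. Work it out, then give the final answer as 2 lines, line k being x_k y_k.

258065 13716
133195088449 7079239080

√354 = [18; 1,4,2,2,18,2,2,4,1,36, …], period ℓ=10 (even) → k=9
step 0: (18, 1)  from 18·(1,0) + (0,1)
…
step 2: (94, 5)  from 4·(19,1) + (18,1)
…
step 4: (508, 27)  from 2·(207,11) + (94,5)
…
step 6: (19210, 1021)  from 2·(9351,497) + (508,27)
…
step 8: (210294, 11177)  from 4·(47771,2539) + (19210,1021)
step 9: (258065, 13716)  from 1·(210294,11177) + (47771,2539)
→ (258065, 13716).  Check: 258065²=66597544225, 354·13716²=66597544224, difference 1.
k=2:  x_2 = 258065·258065+354·13716·13716 = 133195088449,  y_2 = 258065·13716+13716·258065 = 7079239080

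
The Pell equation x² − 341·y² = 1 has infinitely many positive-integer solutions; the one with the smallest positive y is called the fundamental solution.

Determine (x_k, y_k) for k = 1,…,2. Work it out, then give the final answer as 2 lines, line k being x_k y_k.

10626551 575460
225847172311201 12230310076920

[18; 2,6,1,8,2,…,6,2,36] for √341; ℓ=14 ⇒ convergent index 13
step 0: (18, 1)  from 18·(1,0) + (0,1)
step 1: (37, 2)  from 2·(18,1) + (1,0)
step 2: (240, 13)  from 6·(37,2) + (18,1)
step 3: (277, 15)  from 1·(240,13) + (37,2)
step 4: (2456, 133)  from 8·(277,15) + (240,13)
step 5: (5189, 281)  from 2·(2456,133) + (277,15)
step 6: (7645, 414)  from 1·(5189,281) + (2456,133)
…
step 8: (28124, 1523)  from 1·(20479,1109) + (7645,414)
step 9: (76727, 4155)  from 2·(28124,1523) + (20479,1109)
…
step 11: (718667, 38918)  from 1·(641940,34763) + (76727,4155)
step 12: (4953942, 268271)  from 6·(718667,38918) + (641940,34763)
step 13: (10626551, 575460)  from 2·(4953942,268271) + (718667,38918)
→ (10626551, 575460).  Check: 10626551²=112923586155601, 341·575460²=112923586155600, difference 1.
k=2:  x_2 = 10626551·10626551+341·575460·575460 = 225847172311201,  y_2 = 10626551·575460+575460·10626551 = 12230310076920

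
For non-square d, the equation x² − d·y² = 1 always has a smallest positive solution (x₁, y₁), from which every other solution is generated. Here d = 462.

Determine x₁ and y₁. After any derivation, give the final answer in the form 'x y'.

√462 → a₀=21, period (2,42); ℓ=2 even so k=1
a_0=21:  p_0=21·1+0=21,  q_0=21·0+1=1
a_1=2:  p_1=2·21+1=43,  q_1=2·1+0=2
→ (43, 2).  Check: 43²=1849, 462·2²=1848, difference 1.

43 2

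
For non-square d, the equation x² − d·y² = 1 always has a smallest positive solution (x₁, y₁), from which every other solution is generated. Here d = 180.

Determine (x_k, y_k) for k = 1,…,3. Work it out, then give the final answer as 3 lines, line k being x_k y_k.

161 12
51841 3864
16692641 1244196

√180 = [13; 2,2,2,26, …], period ℓ=4 (even) → k=3
step 0: (13, 1)  from 13·(1,0) + (0,1)
…
step 2: (67, 5)  from 2·(27,2) + (13,1)
step 3: (161, 12)  from 2·(67,5) + (27,2)
fundamental: x₁=161, y₁=12  (since 25921 − 180·144 = 1)
(161+12√180)^2 = 51841 + 3864√180
(161+12√180)^3 = 16692641 + 1244196√180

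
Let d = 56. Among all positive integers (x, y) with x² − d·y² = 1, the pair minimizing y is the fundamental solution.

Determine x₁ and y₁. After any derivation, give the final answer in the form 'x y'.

15 2

[7; 2,14] for √56; ℓ=2 ⇒ convergent index 1
step 0: (7, 1)  from 7·(1,0) + (0,1)
step 1: (15, 2)  from 2·(7,1) + (1,0)
(x₁, y₁) = (15, 2);  15² − 56·2² = 1 ✓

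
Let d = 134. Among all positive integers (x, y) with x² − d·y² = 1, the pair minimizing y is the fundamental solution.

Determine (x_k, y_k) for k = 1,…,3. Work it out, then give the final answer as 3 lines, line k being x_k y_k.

√134 → a₀=11, period (1,1,2,1,3,…,1,1,22); ℓ=14 even so k=13
k=0  a_k=11  p_k/q_k = 11/1
k=1  a_k=1  p_k/q_k = 12/1
…
k=3  a_k=2  p_k/q_k = 58/5
…
k=5  a_k=3  p_k/q_k = 301/26
k=6  a_k=1  p_k/q_k = 382/33
…
k=8  a_k=1  p_k/q_k = 4503/389
…
k=10  a_k=1  p_k/q_k = 22133/1912
k=11  a_k=2  p_k/q_k = 61896/5347
k=12  a_k=1  p_k/q_k = 84029/7259
k=13  a_k=1  p_k/q_k = 145925/12606
(x₁, y₁) = (145925, 12606);  145925² − 134·12606² = 1 ✓
(x_2, y_2) = (145925·145925 + 134·12606·12606, 145925·12606 + 12606·145925) = (42588211249, 3679061100)
(x_3, y_3) = (145925·42588211249 + 134·12606·3679061100, 145925·3679061100 + 12606·42588211249) = (12429369452874725, 1073733982022394)

145925 12606
42588211249 3679061100
12429369452874725 1073733982022394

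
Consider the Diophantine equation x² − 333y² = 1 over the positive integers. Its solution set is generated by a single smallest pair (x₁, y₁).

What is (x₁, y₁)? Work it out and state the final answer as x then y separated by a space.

73 4

[18; 4,36] for √333; ℓ=2 ⇒ convergent index 1
k=0  a_k=18  p_k/q_k = 18/1
k=1  a_k=4  p_k/q_k = 73/4
→ (73, 4).  Check: 73²=5329, 333·4²=5328, difference 1.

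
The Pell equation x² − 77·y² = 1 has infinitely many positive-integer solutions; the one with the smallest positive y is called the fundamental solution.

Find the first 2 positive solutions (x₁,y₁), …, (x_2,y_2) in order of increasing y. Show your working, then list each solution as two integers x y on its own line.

√77 → a₀=8, period (1,3,2,3,1,16); ℓ=6 even so k=5
a_0=8:  p_0=8·1+0=8,  q_0=8·0+1=1
a_1=1:  p_1=1·8+1=9,  q_1=1·1+0=1
…
a_3=2:  p_3=2·35+9=79,  q_3=2·4+1=9
a_4=3:  p_4=3·79+35=272,  q_4=3·9+4=31
a_5=1:  p_5=1·272+79=351,  q_5=1·31+9=40
(x₁, y₁) = (351, 40);  351² − 77·40² = 1 ✓
(x_2, y_2) = (351·351 + 77·40·40, 351·40 + 40·351) = (246401, 28080)

351 40
246401 28080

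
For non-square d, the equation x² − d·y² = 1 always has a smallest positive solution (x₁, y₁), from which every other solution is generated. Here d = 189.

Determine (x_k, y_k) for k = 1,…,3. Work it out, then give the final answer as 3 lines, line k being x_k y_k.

55 4
6049 440
665335 48396

[13; 1,2,1,26] for √189; ℓ=4 ⇒ convergent index 3
i=0: a=13 ⇒ p=13, q=1
i=1: a=1 ⇒ p=14, q=1
i=2: a=2 ⇒ p=41, q=3
i=3: a=1 ⇒ p=55, q=4
fundamental: x₁=55, y₁=4  (since 3025 − 189·16 = 1)
(55+4√189)^2 = 6049 + 440√189
(55+4√189)^3 = 665335 + 48396√189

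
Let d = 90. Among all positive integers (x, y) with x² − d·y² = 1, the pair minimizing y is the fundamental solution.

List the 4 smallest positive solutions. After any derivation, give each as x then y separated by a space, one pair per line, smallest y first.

√90 → a₀=9, period (2,18); ℓ=2 even so k=1
k=0  a_k=9  p_k/q_k = 9/1
k=1  a_k=2  p_k/q_k = 19/2
fundamental: x₁=19, y₁=2  (since 361 − 90·4 = 1)
n=2: (19,2)∘(19,2) = (19·19+90·2·2, 19·2+2·19) = (721,76)
n=3: (721,76)∘(19,2) = (19·721+90·2·76, 19·76+2·721) = (27379,2886)
n=4: (27379,2886)∘(19,2) = (19·27379+90·2·2886, 19·2886+2·27379) = (1039681,109592)

19 2
721 76
27379 2886
1039681 109592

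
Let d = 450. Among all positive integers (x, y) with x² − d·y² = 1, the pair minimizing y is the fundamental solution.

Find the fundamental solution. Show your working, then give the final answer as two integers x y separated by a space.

19601 924

d=450: √d = [21; 4,1,2,4,2,1,4,42] (ℓ=8, even), read p_7/q_7
a_0=21:  p_0=21·1+0=21,  q_0=21·0+1=1
…
a_2=1:  p_2=1·85+21=106,  q_2=1·4+1=5
a_3=2:  p_3=2·106+85=297,  q_3=2·5+4=14
a_4=4:  p_4=4·297+106=1294,  q_4=4·14+5=61
…
a_6=1:  p_6=1·2885+1294=4179,  q_6=1·136+61=197
a_7=4:  p_7=4·4179+2885=19601,  q_7=4·197+136=924
fundamental: x₁=19601, y₁=924  (since 384199201 − 450·853776 = 1)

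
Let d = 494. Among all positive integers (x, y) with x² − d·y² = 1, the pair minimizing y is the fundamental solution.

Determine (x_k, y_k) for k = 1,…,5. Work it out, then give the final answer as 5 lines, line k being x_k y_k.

73035 3286
10668222449 479986020
1558307253052395 70111557938114
227621940442695115201 10241195267540325960
33248736838906168224357675 1495931392659503855039086

√494 → a₀=22, period (4,2,2,1,2,1,2,2,4,44); ℓ=10 even so k=9
step 0: (22, 1)  from 22·(1,0) + (0,1)
step 1: (89, 4)  from 4·(22,1) + (1,0)
…
step 8: (16514, 743)  from 2·(6979,314) + (2556,115)
step 9: (73035, 3286)  from 4·(16514,743) + (6979,314)
→ (73035, 3286).  Check: 73035²=5334111225, 494·3286²=5334111224, difference 1.
(73035+3286√494)^2 = 10668222449 + 479986020√494
(73035+3286√494)^3 = 1558307253052395 + 70111557938114√494
(73035+3286√494)^4 = 227621940442695115201 + 10241195267540325960√494
(73035+3286√494)^5 = 33248736838906168224357675 + 1495931392659503855039086√494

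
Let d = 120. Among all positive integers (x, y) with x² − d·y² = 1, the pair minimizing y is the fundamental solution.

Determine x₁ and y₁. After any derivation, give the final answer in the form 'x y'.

√120 = [10; 1,20, …], period ℓ=2 (even) → k=1
a_0=10:  p_0=10·1+0=10,  q_0=10·0+1=1
a_1=1:  p_1=1·10+1=11,  q_1=1·1+0=1
(x₁, y₁) = (11, 1);  11² − 120·1² = 1 ✓

11 1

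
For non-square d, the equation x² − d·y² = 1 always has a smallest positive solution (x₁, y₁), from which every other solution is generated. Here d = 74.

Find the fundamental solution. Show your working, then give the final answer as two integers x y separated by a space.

3699 430

√74 → a₀=8, period (1,1,1,1,16); ℓ=5 odd so k=9
i=0: a=8 ⇒ p=8, q=1
i=1: a=1 ⇒ p=9, q=1
i=2: a=1 ⇒ p=17, q=2
…
i=4: a=1 ⇒ p=43, q=5
…
i=6: a=1 ⇒ p=757, q=88
i=7: a=1 ⇒ p=1471, q=171
i=8: a=1 ⇒ p=2228, q=259
i=9: a=1 ⇒ p=3699, q=430
fundamental: x₁=3699, y₁=430  (since 13682601 − 74·184900 = 1)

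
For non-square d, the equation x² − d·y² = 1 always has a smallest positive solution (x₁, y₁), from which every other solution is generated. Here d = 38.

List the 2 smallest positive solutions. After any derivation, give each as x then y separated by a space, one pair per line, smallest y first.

37 6
2737 444

d=38: √d = [6; 6,12] (ℓ=2, even), read p_1/q_1
i=0: a=6 ⇒ p=6, q=1
i=1: a=6 ⇒ p=37, q=6
(x₁, y₁) = (37, 6);  37² − 38·6² = 1 ✓
(x_2, y_2) = (37·37 + 38·6·6, 37·6 + 6·37) = (2737, 444)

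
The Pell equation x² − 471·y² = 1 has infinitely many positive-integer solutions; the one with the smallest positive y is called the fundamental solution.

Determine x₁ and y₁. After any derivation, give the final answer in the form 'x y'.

√471 = [21; 1,2,2,1,3,…,2,1,42, …], period ℓ=14 (even) → k=13
step 0: (21, 1)  from 21·(1,0) + (0,1)
step 1: (22, 1)  from 1·(21,1) + (1,0)
step 2: (65, 3)  from 2·(22,1) + (21,1)
step 3: (152, 7)  from 2·(65,3) + (22,1)
step 4: (217, 10)  from 1·(152,7) + (65,3)
step 5: (803, 37)  from 3·(217,10) + (152,7)
step 6: (3429, 158)  from 4·(803,37) + (217,10)
step 7: (48809, 2249)  from 14·(3429,158) + (803,37)
step 8: (198665, 9154)  from 4·(48809,2249) + (3429,158)
step 9: (644804, 29711)  from 3·(198665,9154) + (48809,2249)
…
step 12: (5506953, 253747)  from 2·(2331742,107441) + (843469,38865)
step 13: (7838695, 361188)  from 1·(5506953,253747) + (2331742,107441)
fundamental: x₁=7838695, y₁=361188  (since 61445139303025 − 471·130456771344 = 1)

7838695 361188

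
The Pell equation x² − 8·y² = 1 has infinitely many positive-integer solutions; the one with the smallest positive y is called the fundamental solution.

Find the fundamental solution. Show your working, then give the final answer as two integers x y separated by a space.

√8 = [2; 1,4, …], period ℓ=2 (even) → k=1
i=0: a=2 ⇒ p=2, q=1
i=1: a=1 ⇒ p=3, q=1
fundamental: x₁=3, y₁=1  (since 9 − 8·1 = 1)

3 1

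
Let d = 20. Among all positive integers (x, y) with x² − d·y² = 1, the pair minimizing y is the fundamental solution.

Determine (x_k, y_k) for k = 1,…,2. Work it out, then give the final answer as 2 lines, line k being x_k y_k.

9 2
161 36

[4; 2,8] for √20; ℓ=2 ⇒ convergent index 1
step 0: (4, 1)  from 4·(1,0) + (0,1)
step 1: (9, 2)  from 2·(4,1) + (1,0)
→ (9, 2).  Check: 9²=81, 20·2²=80, difference 1.
(9+2√20)^2 = 161 + 36√20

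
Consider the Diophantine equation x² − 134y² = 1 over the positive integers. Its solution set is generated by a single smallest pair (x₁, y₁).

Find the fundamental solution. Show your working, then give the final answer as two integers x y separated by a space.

√134 → a₀=11, period (1,1,2,1,3,…,1,1,22); ℓ=14 even so k=13
a_0=11:  p_0=11·1+0=11,  q_0=11·0+1=1
…
a_2=1:  p_2=1·12+11=23,  q_2=1·1+1=2
a_3=2:  p_3=2·23+12=58,  q_3=2·2+1=5
…
a_5=3:  p_5=3·81+58=301,  q_5=3·7+5=26
a_6=1:  p_6=1·301+81=382,  q_6=1·26+7=33
a_7=10:  p_7=10·382+301=4121,  q_7=10·33+26=356
…
a_9=3:  p_9=3·4503+4121=17630,  q_9=3·389+356=1523
a_10=1:  p_10=1·17630+4503=22133,  q_10=1·1523+389=1912
a_11=2:  p_11=2·22133+17630=61896,  q_11=2·1912+1523=5347
a_12=1:  p_12=1·61896+22133=84029,  q_12=1·5347+1912=7259
a_13=1:  p_13=1·84029+61896=145925,  q_13=1·7259+5347=12606
(x₁, y₁) = (145925, 12606);  145925² − 134·12606² = 1 ✓

145925 12606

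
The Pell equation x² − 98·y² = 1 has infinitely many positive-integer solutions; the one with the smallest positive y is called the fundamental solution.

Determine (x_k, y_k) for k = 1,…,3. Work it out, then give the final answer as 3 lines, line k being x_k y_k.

99 10
19601 1980
3880899 392030

√98 → a₀=9, period (1,8,1,18); ℓ=4 even so k=3
i=0: a=9 ⇒ p=9, q=1
…
i=2: a=8 ⇒ p=89, q=9
i=3: a=1 ⇒ p=99, q=10
(x₁, y₁) = (99, 10);  99² − 98·10² = 1 ✓
n=2: (99,10)∘(99,10) = (99·99+98·10·10, 99·10+10·99) = (19601,1980)
n=3: (19601,1980)∘(99,10) = (99·19601+98·10·1980, 99·1980+10·19601) = (3880899,392030)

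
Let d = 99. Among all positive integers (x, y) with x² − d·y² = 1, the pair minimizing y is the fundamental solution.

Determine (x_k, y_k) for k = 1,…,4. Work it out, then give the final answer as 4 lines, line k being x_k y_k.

10 1
199 20
3970 399
79201 7960

[9; 1,18] for √99; ℓ=2 ⇒ convergent index 1
i=0: a=9 ⇒ p=9, q=1
i=1: a=1 ⇒ p=10, q=1
(x₁, y₁) = (10, 1);  10² − 99·1² = 1 ✓
(10+1√99)^2 = 199 + 20√99
(10+1√99)^3 = 3970 + 399√99
(10+1√99)^4 = 79201 + 7960√99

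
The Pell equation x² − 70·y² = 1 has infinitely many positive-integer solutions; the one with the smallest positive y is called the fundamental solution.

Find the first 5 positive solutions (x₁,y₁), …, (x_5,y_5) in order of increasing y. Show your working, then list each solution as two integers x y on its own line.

251 30
126001 15060
63252251 7560090
31752504001 3795150120
15939693756251 1905157800150

d=70: √d = [8; 2,1,2,1,2,16] (ℓ=6, even), read p_5/q_5
k=0  a_k=8  p_k/q_k = 8/1
…
k=3  a_k=2  p_k/q_k = 67/8
k=4  a_k=1  p_k/q_k = 92/11
k=5  a_k=2  p_k/q_k = 251/30
→ (251, 30).  Check: 251²=63001, 70·30²=63000, difference 1.
(251+30√70)^2 = 126001 + 15060√70
(251+30√70)^3 = 63252251 + 7560090√70
(251+30√70)^4 = 31752504001 + 3795150120√70
(251+30√70)^5 = 15939693756251 + 1905157800150√70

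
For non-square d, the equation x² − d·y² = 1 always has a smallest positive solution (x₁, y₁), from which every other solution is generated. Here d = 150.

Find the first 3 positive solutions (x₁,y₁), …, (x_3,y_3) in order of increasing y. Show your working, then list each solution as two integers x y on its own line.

d=150: √d = [12; 4,24] (ℓ=2, even), read p_1/q_1
k=0  a_k=12  p_k/q_k = 12/1
k=1  a_k=4  p_k/q_k = 49/4
→ (49, 4).  Check: 49²=2401, 150·4²=2400, difference 1.
(49+4√150)^2 = 4801 + 392√150
(49+4√150)^3 = 470449 + 38412√150

49 4
4801 392
470449 38412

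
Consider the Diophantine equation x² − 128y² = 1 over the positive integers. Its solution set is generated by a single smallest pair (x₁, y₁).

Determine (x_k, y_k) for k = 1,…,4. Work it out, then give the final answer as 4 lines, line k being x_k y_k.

577 51
665857 58854
768398401 67917465
886731088897 78376695756

√128 = [11; 3,5,3,22, …], period ℓ=4 (even) → k=3
a_0=11:  p_0=11·1+0=11,  q_0=11·0+1=1
…
a_2=5:  p_2=5·34+11=181,  q_2=5·3+1=16
a_3=3:  p_3=3·181+34=577,  q_3=3·16+3=51
fundamental: x₁=577, y₁=51  (since 332929 − 128·2601 = 1)
(x_2, y_2) = (577·577 + 128·51·51, 577·51 + 51·577) = (665857, 58854)
(x_3, y_3) = (577·665857 + 128·51·58854, 577·58854 + 51·665857) = (768398401, 67917465)
(x_4, y_4) = (577·768398401 + 128·51·67917465, 577·67917465 + 51·768398401) = (886731088897, 78376695756)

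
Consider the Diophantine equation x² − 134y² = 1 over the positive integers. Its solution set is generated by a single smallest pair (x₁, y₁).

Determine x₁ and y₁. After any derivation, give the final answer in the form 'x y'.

145925 12606

√134 → a₀=11, period (1,1,2,1,3,…,1,1,22); ℓ=14 even so k=13
a_0=11:  p_0=11·1+0=11,  q_0=11·0+1=1
a_1=1:  p_1=1·11+1=12,  q_1=1·1+0=1
…
a_3=2:  p_3=2·23+12=58,  q_3=2·2+1=5
…
a_5=3:  p_5=3·81+58=301,  q_5=3·7+5=26
a_6=1:  p_6=1·301+81=382,  q_6=1·26+7=33
a_7=10:  p_7=10·382+301=4121,  q_7=10·33+26=356
…
a_9=3:  p_9=3·4503+4121=17630,  q_9=3·389+356=1523
…
a_11=2:  p_11=2·22133+17630=61896,  q_11=2·1912+1523=5347
a_12=1:  p_12=1·61896+22133=84029,  q_12=1·5347+1912=7259
a_13=1:  p_13=1·84029+61896=145925,  q_13=1·7259+5347=12606
fundamental: x₁=145925, y₁=12606  (since 21294105625 − 134·158911236 = 1)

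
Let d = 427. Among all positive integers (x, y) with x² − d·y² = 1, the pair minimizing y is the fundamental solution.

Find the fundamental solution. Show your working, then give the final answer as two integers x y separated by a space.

62 3

√427 = [20; 1,1,1,40, …], period ℓ=4 (even) → k=3
k=0  a_k=20  p_k/q_k = 20/1
k=1  a_k=1  p_k/q_k = 21/1
k=2  a_k=1  p_k/q_k = 41/2
k=3  a_k=1  p_k/q_k = 62/3
→ (62, 3).  Check: 62²=3844, 427·3²=3843, difference 1.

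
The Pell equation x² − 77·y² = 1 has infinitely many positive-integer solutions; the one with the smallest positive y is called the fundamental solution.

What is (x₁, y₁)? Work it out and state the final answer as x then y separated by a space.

√77 → a₀=8, period (1,3,2,3,1,16); ℓ=6 even so k=5
i=0: a=8 ⇒ p=8, q=1
i=1: a=1 ⇒ p=9, q=1
…
i=4: a=3 ⇒ p=272, q=31
i=5: a=1 ⇒ p=351, q=40
→ (351, 40).  Check: 351²=123201, 77·40²=123200, difference 1.

351 40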